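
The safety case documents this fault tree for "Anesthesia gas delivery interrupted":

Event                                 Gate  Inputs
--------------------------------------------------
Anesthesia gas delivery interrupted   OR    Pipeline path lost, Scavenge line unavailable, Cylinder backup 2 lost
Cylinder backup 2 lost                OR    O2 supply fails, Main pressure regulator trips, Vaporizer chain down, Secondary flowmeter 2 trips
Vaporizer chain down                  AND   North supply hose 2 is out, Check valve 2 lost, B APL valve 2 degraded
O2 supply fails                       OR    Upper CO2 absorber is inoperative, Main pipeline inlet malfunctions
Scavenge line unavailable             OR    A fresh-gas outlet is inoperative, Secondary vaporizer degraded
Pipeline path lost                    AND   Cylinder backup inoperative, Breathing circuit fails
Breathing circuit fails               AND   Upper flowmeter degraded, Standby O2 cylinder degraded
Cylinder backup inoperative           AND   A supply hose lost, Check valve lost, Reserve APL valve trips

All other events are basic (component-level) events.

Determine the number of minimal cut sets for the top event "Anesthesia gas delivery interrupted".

Cylinder backup inoperative [AND]: one cut set from each child combined → 1 × 1 × 1 = 1 cut set(s).
Breathing circuit fails [AND]: one cut set from each child combined → 1 × 1 = 1 cut set(s).
Pipeline path lost [AND]: one cut set from each child combined → 1 × 1 = 1 cut set(s).
Scavenge line unavailable [OR]: union of children's cut sets → 2 cut set(s).
O2 supply fails [OR]: union of children's cut sets → 2 cut set(s).
Vaporizer chain down [AND]: one cut set from each child combined → 1 × 1 × 1 = 1 cut set(s).
Cylinder backup 2 lost [OR]: union of children's cut sets → 5 cut set(s).
Anesthesia gas delivery interrupted [OR]: union of children's cut sets → 8 cut set(s).
Minimal cut sets: {A supply hose lost, Check valve lost, Reserve APL valve trips, Standby O2 cylinder degraded, Upper flowmeter degraded}; {A fresh-gas outlet is inoperative}; {Secondary vaporizer degraded}; {Upper CO2 absorber is inoperative}; {Main pipeline inlet malfunctions}; {Main pressure regulator trips}; {B APL valve 2 degraded, Check valve 2 lost, North supply hose 2 is out}; {Secondary flowmeter 2 trips}.

8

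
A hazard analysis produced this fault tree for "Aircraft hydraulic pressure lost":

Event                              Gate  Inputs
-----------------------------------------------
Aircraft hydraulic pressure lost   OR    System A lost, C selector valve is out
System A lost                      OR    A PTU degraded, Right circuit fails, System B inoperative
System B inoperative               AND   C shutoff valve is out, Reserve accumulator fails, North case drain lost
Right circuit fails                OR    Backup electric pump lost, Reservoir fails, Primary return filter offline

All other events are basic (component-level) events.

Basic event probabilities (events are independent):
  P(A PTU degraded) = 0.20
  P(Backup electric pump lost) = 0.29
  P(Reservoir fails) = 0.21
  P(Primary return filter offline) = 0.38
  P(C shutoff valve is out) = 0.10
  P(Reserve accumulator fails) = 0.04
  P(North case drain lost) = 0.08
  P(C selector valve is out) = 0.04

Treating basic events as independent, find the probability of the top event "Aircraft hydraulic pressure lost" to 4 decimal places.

0.7330

P(Right circuit fails) [OR] = 1 − (1−0.29) × (1−0.21) × (1−0.38) = 0.652242
P(System B inoperative) [AND] = 0.10 × 0.04 × 0.08 = 0.000320
P(System A lost) [OR] = 1 − (1−0.20) × (1−0.652242) × (1−0.000320) = 0.721883
P(Aircraft hydraulic pressure lost) [OR] = 1 − (1−0.721883) × (1−0.04) = 0.733008
Rounded to 4 decimal places: P(Aircraft hydraulic pressure lost) ≈ 0.7330.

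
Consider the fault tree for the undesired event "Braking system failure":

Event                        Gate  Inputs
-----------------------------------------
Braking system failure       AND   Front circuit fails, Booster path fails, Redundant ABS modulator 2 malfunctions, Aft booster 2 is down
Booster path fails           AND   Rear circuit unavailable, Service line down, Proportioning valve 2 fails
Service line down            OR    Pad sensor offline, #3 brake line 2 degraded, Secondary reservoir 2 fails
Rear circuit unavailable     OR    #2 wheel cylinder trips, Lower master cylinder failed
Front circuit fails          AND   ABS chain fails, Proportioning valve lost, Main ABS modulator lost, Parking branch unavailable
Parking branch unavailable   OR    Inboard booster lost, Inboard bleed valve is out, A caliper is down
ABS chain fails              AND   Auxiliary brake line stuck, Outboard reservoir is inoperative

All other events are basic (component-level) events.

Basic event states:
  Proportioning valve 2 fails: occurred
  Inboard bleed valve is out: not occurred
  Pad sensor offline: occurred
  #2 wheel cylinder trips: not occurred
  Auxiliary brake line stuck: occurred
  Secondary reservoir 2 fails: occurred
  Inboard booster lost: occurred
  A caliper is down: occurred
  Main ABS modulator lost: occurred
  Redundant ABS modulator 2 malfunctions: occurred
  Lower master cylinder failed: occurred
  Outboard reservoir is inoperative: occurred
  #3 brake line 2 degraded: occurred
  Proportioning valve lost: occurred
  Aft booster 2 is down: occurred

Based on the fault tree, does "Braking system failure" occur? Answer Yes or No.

ABS chain fails [AND]: Auxiliary brake line stuck=occurs, Outboard reservoir is inoperative=occurs → all inputs occur → occurs.
Parking branch unavailable [OR]: Inboard booster lost=occurs, Inboard bleed valve is out=not, A caliper is down=occurs → at least one input occurs → occurs.
Front circuit fails [AND]: ABS chain fails=occurs, Proportioning valve lost=occurs, Main ABS modulator lost=occurs, Parking branch unavailable=occurs → all inputs occur → occurs.
Rear circuit unavailable [OR]: #2 wheel cylinder trips=not, Lower master cylinder failed=occurs → at least one input occurs → occurs.
Service line down [OR]: Pad sensor offline=occurs, #3 brake line 2 degraded=occurs, Secondary reservoir 2 fails=occurs → at least one input occurs → occurs.
Booster path fails [AND]: Rear circuit unavailable=occurs, Service line down=occurs, Proportioning valve 2 fails=occurs → all inputs occur → occurs.
Braking system failure [AND]: Front circuit fails=occurs, Booster path fails=occurs, Redundant ABS modulator 2 malfunctions=occurs, Aft booster 2 is down=occurs → all inputs occur → occurs.

Yes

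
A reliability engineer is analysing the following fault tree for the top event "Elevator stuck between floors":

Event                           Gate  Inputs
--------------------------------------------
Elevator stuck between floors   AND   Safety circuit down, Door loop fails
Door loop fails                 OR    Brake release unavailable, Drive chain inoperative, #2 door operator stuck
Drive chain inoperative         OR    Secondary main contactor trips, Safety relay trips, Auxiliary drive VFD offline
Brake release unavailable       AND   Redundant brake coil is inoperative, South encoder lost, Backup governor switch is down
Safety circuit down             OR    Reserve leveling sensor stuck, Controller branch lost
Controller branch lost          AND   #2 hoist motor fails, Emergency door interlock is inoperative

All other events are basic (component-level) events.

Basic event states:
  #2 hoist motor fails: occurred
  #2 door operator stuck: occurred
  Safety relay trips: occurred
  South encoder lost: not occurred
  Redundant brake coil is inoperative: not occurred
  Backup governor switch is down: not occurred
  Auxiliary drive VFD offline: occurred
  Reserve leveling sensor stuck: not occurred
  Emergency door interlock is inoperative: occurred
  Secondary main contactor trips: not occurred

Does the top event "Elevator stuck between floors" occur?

Yes

Controller branch lost [AND]: #2 hoist motor fails=occurs, Emergency door interlock is inoperative=occurs → all inputs occur → occurs.
Safety circuit down [OR]: Reserve leveling sensor stuck=not, Controller branch lost=occurs → at least one input occurs → occurs.
Brake release unavailable [AND]: Redundant brake coil is inoperative=not, South encoder lost=not, Backup governor switch is down=not → not all inputs occur → does not occur.
Drive chain inoperative [OR]: Secondary main contactor trips=not, Safety relay trips=occurs, Auxiliary drive VFD offline=occurs → at least one input occurs → occurs.
Door loop fails [OR]: Brake release unavailable=not, Drive chain inoperative=occurs, #2 door operator stuck=occurs → at least one input occurs → occurs.
Elevator stuck between floors [AND]: Safety circuit down=occurs, Door loop fails=occurs → all inputs occur → occurs.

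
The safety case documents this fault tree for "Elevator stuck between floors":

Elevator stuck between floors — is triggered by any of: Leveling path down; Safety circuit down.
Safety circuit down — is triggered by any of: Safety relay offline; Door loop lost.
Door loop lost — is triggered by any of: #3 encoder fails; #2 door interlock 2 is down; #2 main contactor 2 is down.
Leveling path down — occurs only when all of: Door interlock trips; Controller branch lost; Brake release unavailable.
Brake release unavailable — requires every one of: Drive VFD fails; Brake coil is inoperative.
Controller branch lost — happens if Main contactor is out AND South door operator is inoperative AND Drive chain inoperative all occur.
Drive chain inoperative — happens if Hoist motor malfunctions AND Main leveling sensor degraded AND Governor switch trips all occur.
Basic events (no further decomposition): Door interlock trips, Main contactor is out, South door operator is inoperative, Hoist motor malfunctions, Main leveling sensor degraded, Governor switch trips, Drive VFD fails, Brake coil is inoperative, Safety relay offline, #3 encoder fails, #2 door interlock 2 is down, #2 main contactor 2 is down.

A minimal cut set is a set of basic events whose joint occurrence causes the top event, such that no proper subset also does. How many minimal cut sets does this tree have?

Drive chain inoperative [AND]: one cut set from each child combined → 1 × 1 × 1 = 1 cut set(s).
Controller branch lost [AND]: one cut set from each child combined → 1 × 1 × 1 = 1 cut set(s).
Brake release unavailable [AND]: one cut set from each child combined → 1 × 1 = 1 cut set(s).
Leveling path down [AND]: one cut set from each child combined → 1 × 1 × 1 = 1 cut set(s).
Door loop lost [OR]: union of children's cut sets → 3 cut set(s).
Safety circuit down [OR]: union of children's cut sets → 4 cut set(s).
Elevator stuck between floors [OR]: union of children's cut sets → 5 cut set(s).
Minimal cut sets: {Brake coil is inoperative, Door interlock trips, Drive VFD fails, Governor switch trips, Hoist motor malfunctions, Main contactor is out, Main leveling sensor degraded, South door operator is inoperative}; {Safety relay offline}; {#3 encoder fails}; {#2 door interlock 2 is down}; {#2 main contactor 2 is down}.

5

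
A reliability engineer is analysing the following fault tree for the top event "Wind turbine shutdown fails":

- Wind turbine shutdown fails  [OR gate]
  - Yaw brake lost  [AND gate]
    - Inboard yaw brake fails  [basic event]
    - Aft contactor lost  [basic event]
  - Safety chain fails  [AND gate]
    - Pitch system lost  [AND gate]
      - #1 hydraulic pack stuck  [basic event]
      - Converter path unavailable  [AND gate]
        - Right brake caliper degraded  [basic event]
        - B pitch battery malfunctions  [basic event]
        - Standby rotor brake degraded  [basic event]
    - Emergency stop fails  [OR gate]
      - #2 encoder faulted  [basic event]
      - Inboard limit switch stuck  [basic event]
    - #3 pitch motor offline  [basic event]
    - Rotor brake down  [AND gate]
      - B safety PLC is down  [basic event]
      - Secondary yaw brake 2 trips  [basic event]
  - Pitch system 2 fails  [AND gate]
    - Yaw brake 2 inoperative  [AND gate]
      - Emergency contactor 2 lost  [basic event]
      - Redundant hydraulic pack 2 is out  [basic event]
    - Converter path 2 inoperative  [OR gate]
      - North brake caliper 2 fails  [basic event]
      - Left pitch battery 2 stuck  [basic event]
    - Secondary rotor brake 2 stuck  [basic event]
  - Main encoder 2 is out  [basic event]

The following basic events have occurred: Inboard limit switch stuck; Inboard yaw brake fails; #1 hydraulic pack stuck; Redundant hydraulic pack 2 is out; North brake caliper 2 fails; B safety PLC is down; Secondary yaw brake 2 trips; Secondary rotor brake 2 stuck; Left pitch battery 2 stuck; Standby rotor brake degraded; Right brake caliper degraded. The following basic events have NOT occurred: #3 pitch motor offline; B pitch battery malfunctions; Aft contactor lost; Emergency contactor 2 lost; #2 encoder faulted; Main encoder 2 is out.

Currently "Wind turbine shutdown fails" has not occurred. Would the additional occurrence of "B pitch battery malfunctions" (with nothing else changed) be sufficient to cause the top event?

Counterfactual: set "B pitch battery malfunctions" to occurred.
Yaw brake lost [AND]: Inboard yaw brake fails=occurs, Aft contactor lost=not → not all inputs occur → does not occur.
Converter path unavailable [AND]: Right brake caliper degraded=occurs, B pitch battery malfunctions=occurs, Standby rotor brake degraded=occurs → all inputs occur → occurs.
Pitch system lost [AND]: #1 hydraulic pack stuck=occurs, Converter path unavailable=occurs → all inputs occur → occurs.
Emergency stop fails [OR]: #2 encoder faulted=not, Inboard limit switch stuck=occurs → at least one input occurs → occurs.
Rotor brake down [AND]: B safety PLC is down=occurs, Secondary yaw brake 2 trips=occurs → all inputs occur → occurs.
Safety chain fails [AND]: Pitch system lost=occurs, Emergency stop fails=occurs, #3 pitch motor offline=not, Rotor brake down=occurs → not all inputs occur → does not occur.
Yaw brake 2 inoperative [AND]: Emergency contactor 2 lost=not, Redundant hydraulic pack 2 is out=occurs → not all inputs occur → does not occur.
Converter path 2 inoperative [OR]: North brake caliper 2 fails=occurs, Left pitch battery 2 stuck=occurs → at least one input occurs → occurs.
Pitch system 2 fails [AND]: Yaw brake 2 inoperative=not, Converter path 2 inoperative=occurs, Secondary rotor brake 2 stuck=occurs → not all inputs occur → does not occur.
Wind turbine shutdown fails [OR]: Yaw brake lost=not, Safety chain fails=not, Pitch system 2 fails=not, Main encoder 2 is out=not → no input occurs → does not occur.

No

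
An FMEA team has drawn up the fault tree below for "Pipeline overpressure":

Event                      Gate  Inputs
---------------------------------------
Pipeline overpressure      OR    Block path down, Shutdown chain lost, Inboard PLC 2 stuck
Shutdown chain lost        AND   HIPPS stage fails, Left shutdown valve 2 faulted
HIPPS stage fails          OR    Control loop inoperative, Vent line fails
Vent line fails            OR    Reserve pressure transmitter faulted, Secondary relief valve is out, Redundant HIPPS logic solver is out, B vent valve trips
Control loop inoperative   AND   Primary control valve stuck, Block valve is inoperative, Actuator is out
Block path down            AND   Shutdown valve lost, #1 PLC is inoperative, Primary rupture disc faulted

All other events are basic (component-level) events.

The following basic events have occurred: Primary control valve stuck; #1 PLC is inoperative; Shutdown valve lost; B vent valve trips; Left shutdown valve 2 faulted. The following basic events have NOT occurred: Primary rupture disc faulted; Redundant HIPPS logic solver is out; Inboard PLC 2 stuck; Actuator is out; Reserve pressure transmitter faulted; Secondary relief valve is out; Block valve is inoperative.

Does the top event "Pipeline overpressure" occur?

Block path down [AND]: Shutdown valve lost=occurs, #1 PLC is inoperative=occurs, Primary rupture disc faulted=not → not all inputs occur → does not occur.
Control loop inoperative [AND]: Primary control valve stuck=occurs, Block valve is inoperative=not, Actuator is out=not → not all inputs occur → does not occur.
Vent line fails [OR]: Reserve pressure transmitter faulted=not, Secondary relief valve is out=not, Redundant HIPPS logic solver is out=not, B vent valve trips=occurs → at least one input occurs → occurs.
HIPPS stage fails [OR]: Control loop inoperative=not, Vent line fails=occurs → at least one input occurs → occurs.
Shutdown chain lost [AND]: HIPPS stage fails=occurs, Left shutdown valve 2 faulted=occurs → all inputs occur → occurs.
Pipeline overpressure [OR]: Block path down=not, Shutdown chain lost=occurs, Inboard PLC 2 stuck=not → at least one input occurs → occurs.

Yes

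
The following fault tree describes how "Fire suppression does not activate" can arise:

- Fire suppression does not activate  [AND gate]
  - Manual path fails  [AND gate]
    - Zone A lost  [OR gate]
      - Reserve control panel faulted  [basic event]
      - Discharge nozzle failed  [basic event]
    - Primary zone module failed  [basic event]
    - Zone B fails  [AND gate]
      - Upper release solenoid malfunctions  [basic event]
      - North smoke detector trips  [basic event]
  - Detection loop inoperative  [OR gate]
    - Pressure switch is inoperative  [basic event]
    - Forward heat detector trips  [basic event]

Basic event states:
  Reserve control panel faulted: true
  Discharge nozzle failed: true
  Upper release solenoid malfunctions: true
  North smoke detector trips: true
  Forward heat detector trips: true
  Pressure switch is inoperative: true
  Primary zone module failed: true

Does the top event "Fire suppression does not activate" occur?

Zone A lost [OR]: Reserve control panel faulted=occurs, Discharge nozzle failed=occurs → at least one input occurs → occurs.
Zone B fails [AND]: Upper release solenoid malfunctions=occurs, North smoke detector trips=occurs → all inputs occur → occurs.
Manual path fails [AND]: Zone A lost=occurs, Primary zone module failed=occurs, Zone B fails=occurs → all inputs occur → occurs.
Detection loop inoperative [OR]: Pressure switch is inoperative=occurs, Forward heat detector trips=occurs → at least one input occurs → occurs.
Fire suppression does not activate [AND]: Manual path fails=occurs, Detection loop inoperative=occurs → all inputs occur → occurs.

Yes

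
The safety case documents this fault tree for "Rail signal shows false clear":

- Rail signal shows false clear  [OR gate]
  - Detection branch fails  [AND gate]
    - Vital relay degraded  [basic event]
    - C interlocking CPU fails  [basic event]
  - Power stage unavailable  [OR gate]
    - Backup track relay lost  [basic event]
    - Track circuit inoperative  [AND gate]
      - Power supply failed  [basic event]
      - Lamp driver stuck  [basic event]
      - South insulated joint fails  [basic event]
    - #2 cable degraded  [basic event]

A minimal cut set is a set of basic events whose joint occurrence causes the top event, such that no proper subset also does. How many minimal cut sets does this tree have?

Detection branch fails [AND]: one cut set from each child combined → 1 × 1 = 1 cut set(s).
Track circuit inoperative [AND]: one cut set from each child combined → 1 × 1 × 1 = 1 cut set(s).
Power stage unavailable [OR]: union of children's cut sets → 3 cut set(s).
Rail signal shows false clear [OR]: union of children's cut sets → 4 cut set(s).
Minimal cut sets: {C interlocking CPU fails, Vital relay degraded}; {Backup track relay lost}; {Lamp driver stuck, Power supply failed, South insulated joint fails}; {#2 cable degraded}.

4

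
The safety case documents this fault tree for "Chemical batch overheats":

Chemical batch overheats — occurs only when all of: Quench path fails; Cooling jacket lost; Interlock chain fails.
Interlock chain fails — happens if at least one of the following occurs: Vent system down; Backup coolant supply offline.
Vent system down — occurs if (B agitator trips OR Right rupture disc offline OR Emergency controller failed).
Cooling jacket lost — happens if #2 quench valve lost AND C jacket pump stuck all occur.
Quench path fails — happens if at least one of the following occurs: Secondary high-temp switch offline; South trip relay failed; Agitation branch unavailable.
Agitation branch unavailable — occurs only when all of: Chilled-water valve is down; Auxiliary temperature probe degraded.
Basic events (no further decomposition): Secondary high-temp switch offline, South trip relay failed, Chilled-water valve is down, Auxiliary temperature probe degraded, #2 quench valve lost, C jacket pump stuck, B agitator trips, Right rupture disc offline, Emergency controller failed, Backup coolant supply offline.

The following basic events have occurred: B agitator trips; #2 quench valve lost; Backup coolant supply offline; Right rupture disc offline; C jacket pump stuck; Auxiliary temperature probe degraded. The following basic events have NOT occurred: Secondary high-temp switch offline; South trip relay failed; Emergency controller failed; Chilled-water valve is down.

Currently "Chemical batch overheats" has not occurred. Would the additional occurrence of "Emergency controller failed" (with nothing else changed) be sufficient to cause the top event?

No

Counterfactual: set "Emergency controller failed" to occurred.
Agitation branch unavailable [AND]: Chilled-water valve is down=not, Auxiliary temperature probe degraded=occurs → not all inputs occur → does not occur.
Quench path fails [OR]: Secondary high-temp switch offline=not, South trip relay failed=not, Agitation branch unavailable=not → no input occurs → does not occur.
Cooling jacket lost [AND]: #2 quench valve lost=occurs, C jacket pump stuck=occurs → all inputs occur → occurs.
Vent system down [OR]: B agitator trips=occurs, Right rupture disc offline=occurs, Emergency controller failed=occurs → at least one input occurs → occurs.
Interlock chain fails [OR]: Vent system down=occurs, Backup coolant supply offline=occurs → at least one input occurs → occurs.
Chemical batch overheats [AND]: Quench path fails=not, Cooling jacket lost=occurs, Interlock chain fails=occurs → not all inputs occur → does not occur.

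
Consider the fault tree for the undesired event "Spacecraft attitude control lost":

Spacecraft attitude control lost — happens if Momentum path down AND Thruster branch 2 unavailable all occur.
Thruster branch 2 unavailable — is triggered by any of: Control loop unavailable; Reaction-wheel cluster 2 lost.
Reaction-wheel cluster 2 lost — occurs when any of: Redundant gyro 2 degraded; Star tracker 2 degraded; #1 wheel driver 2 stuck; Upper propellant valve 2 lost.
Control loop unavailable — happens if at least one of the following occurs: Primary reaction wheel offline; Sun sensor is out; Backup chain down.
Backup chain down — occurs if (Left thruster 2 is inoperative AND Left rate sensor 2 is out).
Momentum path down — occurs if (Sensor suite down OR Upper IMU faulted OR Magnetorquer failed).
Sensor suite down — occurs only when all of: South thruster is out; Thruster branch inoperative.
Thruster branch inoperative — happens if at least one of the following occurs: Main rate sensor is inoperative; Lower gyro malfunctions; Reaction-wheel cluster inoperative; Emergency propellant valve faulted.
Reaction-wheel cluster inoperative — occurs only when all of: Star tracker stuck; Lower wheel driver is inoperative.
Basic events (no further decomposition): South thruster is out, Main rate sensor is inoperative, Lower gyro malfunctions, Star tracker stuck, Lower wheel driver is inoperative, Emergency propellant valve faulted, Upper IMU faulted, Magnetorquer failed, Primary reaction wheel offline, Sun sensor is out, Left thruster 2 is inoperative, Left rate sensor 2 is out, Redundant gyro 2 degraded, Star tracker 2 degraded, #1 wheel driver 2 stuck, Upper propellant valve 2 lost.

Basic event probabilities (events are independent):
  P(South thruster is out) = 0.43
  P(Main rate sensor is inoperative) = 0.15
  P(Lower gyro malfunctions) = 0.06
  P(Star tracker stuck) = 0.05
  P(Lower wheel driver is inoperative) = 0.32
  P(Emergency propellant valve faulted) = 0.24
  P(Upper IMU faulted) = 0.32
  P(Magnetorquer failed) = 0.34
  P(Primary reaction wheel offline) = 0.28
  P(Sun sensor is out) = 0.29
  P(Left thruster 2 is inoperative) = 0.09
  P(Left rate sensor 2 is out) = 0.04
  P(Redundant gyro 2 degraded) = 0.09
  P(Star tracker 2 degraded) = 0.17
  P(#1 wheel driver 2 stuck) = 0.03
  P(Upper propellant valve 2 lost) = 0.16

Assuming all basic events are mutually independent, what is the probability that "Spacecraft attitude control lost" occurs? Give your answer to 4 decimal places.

P(Reaction-wheel cluster inoperative) [AND] = 0.05 × 0.32 = 0.016000
P(Thruster branch inoperative) [OR] = 1 − (1−0.15) × (1−0.06) × (1−0.016000) × (1−0.24) = 0.402476
P(Sensor suite down) [AND] = 0.43 × 0.402476 = 0.173065
P(Momentum path down) [OR] = 1 − (1−0.173065) × (1−0.32) × (1−0.34) = 0.628872
P(Backup chain down) [AND] = 0.09 × 0.04 = 0.003600
P(Control loop unavailable) [OR] = 1 − (1−0.28) × (1−0.29) × (1−0.003600) = 0.490640
P(Reaction-wheel cluster 2 lost) [OR] = 1 − (1−0.09) × (1−0.17) × (1−0.03) × (1−0.16) = 0.384582
P(Thruster branch 2 unavailable) [OR] = 1 − (1−0.490640) × (1−0.384582) = 0.686531
P(Spacecraft attitude control lost) [AND] = 0.628872 × 0.686531 = 0.431740
Rounded to 4 decimal places: P(Spacecraft attitude control lost) ≈ 0.4317.

0.4317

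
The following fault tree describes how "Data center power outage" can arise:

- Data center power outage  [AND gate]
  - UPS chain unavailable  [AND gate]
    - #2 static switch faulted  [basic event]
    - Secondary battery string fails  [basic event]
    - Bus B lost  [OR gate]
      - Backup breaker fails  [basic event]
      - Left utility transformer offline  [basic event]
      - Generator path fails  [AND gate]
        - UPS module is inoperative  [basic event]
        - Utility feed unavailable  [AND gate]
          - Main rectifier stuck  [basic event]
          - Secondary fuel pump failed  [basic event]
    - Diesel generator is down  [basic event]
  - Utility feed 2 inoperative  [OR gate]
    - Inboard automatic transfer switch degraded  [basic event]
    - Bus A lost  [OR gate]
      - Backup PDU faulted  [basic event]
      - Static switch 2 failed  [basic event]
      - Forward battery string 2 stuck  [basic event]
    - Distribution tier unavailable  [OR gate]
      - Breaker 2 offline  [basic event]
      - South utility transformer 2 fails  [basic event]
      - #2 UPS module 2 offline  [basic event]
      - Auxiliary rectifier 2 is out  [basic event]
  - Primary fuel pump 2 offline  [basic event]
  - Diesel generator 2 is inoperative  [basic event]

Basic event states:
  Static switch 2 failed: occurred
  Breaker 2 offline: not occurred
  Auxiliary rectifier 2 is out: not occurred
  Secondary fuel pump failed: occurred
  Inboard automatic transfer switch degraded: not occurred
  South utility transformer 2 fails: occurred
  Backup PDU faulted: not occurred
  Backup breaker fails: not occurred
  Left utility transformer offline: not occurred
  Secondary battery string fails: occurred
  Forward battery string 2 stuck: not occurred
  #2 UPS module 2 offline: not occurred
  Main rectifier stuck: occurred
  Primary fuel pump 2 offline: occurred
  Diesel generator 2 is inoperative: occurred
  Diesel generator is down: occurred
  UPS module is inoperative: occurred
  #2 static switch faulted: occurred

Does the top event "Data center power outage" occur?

Yes

Utility feed unavailable [AND]: Main rectifier stuck=occurs, Secondary fuel pump failed=occurs → all inputs occur → occurs.
Generator path fails [AND]: UPS module is inoperative=occurs, Utility feed unavailable=occurs → all inputs occur → occurs.
Bus B lost [OR]: Backup breaker fails=not, Left utility transformer offline=not, Generator path fails=occurs → at least one input occurs → occurs.
UPS chain unavailable [AND]: #2 static switch faulted=occurs, Secondary battery string fails=occurs, Bus B lost=occurs, Diesel generator is down=occurs → all inputs occur → occurs.
Bus A lost [OR]: Backup PDU faulted=not, Static switch 2 failed=occurs, Forward battery string 2 stuck=not → at least one input occurs → occurs.
Distribution tier unavailable [OR]: Breaker 2 offline=not, South utility transformer 2 fails=occurs, #2 UPS module 2 offline=not, Auxiliary rectifier 2 is out=not → at least one input occurs → occurs.
Utility feed 2 inoperative [OR]: Inboard automatic transfer switch degraded=not, Bus A lost=occurs, Distribution tier unavailable=occurs → at least one input occurs → occurs.
Data center power outage [AND]: UPS chain unavailable=occurs, Utility feed 2 inoperative=occurs, Primary fuel pump 2 offline=occurs, Diesel generator 2 is inoperative=occurs → all inputs occur → occurs.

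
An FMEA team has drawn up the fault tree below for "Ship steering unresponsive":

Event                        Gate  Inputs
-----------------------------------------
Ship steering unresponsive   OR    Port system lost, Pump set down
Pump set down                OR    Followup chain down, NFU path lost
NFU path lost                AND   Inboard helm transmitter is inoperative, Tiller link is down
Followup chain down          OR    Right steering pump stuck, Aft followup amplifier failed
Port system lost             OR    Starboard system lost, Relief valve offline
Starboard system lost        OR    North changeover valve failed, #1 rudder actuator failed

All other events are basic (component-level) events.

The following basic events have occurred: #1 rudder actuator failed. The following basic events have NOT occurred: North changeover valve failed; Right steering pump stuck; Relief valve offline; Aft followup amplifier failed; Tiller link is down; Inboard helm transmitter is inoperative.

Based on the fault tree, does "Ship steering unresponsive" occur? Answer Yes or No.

Yes

Starboard system lost [OR]: North changeover valve failed=not, #1 rudder actuator failed=occurs → at least one input occurs → occurs.
Port system lost [OR]: Starboard system lost=occurs, Relief valve offline=not → at least one input occurs → occurs.
Followup chain down [OR]: Right steering pump stuck=not, Aft followup amplifier failed=not → no input occurs → does not occur.
NFU path lost [AND]: Inboard helm transmitter is inoperative=not, Tiller link is down=not → not all inputs occur → does not occur.
Pump set down [OR]: Followup chain down=not, NFU path lost=not → no input occurs → does not occur.
Ship steering unresponsive [OR]: Port system lost=occurs, Pump set down=not → at least one input occurs → occurs.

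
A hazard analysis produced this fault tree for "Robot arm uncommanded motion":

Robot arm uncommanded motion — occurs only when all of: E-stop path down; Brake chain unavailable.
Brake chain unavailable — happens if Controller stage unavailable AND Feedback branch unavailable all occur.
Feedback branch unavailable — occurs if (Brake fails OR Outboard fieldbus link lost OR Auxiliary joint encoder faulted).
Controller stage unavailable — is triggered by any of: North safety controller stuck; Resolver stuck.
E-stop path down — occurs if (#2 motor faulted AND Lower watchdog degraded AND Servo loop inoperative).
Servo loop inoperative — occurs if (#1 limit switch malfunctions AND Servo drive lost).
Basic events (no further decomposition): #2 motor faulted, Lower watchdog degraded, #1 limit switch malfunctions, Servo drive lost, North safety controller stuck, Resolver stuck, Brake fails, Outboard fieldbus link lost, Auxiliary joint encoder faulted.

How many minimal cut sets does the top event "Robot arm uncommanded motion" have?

Servo loop inoperative [AND]: one cut set from each child combined → 1 × 1 = 1 cut set(s).
E-stop path down [AND]: one cut set from each child combined → 1 × 1 × 1 = 1 cut set(s).
Controller stage unavailable [OR]: union of children's cut sets → 2 cut set(s).
Feedback branch unavailable [OR]: union of children's cut sets → 3 cut set(s).
Brake chain unavailable [AND]: one cut set from each child combined → 2 × 3 = 6 cut set(s).
Robot arm uncommanded motion [AND]: one cut set from each child combined → 1 × 6 = 6 cut set(s).
Minimal cut sets: {#1 limit switch malfunctions, #2 motor faulted, Brake fails, Lower watchdog degraded, North safety controller stuck, Servo drive lost}; {#1 limit switch malfunctions, #2 motor faulted, Lower watchdog degraded, North safety controller stuck, Outboard fieldbus link lost, Servo drive lost}; {#1 limit switch malfunctions, #2 motor faulted, Auxiliary joint encoder faulted, Lower watchdog degraded, North safety controller stuck, Servo drive lost}; {#1 limit switch malfunctions, #2 motor faulted, Brake fails, Lower watchdog degraded, Resolver stuck, Servo drive lost}; {#1 limit switch malfunctions, #2 motor faulted, Lower watchdog degraded, Outboard fieldbus link lost, Resolver stuck, Servo drive lost}; {#1 limit switch malfunctions, #2 motor faulted, Auxiliary joint encoder faulted, Lower watchdog degraded, Resolver stuck, Servo drive lost}.

6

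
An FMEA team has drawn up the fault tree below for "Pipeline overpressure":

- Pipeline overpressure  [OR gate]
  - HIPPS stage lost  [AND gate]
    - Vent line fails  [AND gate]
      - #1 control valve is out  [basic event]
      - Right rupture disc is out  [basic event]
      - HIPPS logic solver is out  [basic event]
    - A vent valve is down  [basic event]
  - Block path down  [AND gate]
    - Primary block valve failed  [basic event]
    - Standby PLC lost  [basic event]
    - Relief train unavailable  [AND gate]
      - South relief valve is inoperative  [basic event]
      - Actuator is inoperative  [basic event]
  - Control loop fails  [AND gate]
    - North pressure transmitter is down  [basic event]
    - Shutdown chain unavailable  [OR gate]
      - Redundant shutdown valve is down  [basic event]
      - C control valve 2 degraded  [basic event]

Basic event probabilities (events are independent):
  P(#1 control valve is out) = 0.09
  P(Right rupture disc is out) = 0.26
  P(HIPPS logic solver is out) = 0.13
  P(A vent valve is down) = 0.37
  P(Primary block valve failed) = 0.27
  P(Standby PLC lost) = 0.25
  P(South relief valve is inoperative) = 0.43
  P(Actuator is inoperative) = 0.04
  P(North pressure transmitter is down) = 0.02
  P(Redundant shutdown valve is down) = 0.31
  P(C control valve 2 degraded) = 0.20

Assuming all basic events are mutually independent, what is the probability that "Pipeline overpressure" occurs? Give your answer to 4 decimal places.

P(Vent line fails) [AND] = 0.09 × 0.26 × 0.13 = 0.003042
P(HIPPS stage lost) [AND] = 0.003042 × 0.37 = 0.001126
P(Relief train unavailable) [AND] = 0.43 × 0.04 = 0.017200
P(Block path down) [AND] = 0.27 × 0.25 × 0.017200 = 0.001161
P(Shutdown chain unavailable) [OR] = 1 − (1−0.31) × (1−0.20) = 0.448000
P(Control loop fails) [AND] = 0.02 × 0.448000 = 0.008960
P(Pipeline overpressure) [OR] = 1 − (1−0.001126) × (1−0.001161) × (1−0.008960) = 0.011225
Rounded to 4 decimal places: P(Pipeline overpressure) ≈ 0.0112.

0.0112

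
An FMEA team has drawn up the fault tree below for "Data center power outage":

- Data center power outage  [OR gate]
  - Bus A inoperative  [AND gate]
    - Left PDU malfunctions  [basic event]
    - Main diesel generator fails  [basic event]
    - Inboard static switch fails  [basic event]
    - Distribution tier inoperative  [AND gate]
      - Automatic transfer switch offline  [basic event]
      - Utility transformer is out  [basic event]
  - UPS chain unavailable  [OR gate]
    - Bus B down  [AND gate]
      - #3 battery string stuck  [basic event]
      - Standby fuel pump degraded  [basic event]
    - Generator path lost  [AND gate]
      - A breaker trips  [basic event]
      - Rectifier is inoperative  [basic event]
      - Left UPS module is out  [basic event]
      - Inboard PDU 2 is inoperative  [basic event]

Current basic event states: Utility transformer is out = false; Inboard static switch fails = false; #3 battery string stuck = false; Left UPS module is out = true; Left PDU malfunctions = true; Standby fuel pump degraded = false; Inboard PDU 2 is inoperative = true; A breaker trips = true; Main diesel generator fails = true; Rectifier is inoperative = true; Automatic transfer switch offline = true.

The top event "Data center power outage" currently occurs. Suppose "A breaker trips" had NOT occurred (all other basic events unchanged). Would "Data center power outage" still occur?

Counterfactual: set "A breaker trips" to not occurred.
Distribution tier inoperative [AND]: Automatic transfer switch offline=occurs, Utility transformer is out=not → not all inputs occur → does not occur.
Bus A inoperative [AND]: Left PDU malfunctions=occurs, Main diesel generator fails=occurs, Inboard static switch fails=not, Distribution tier inoperative=not → not all inputs occur → does not occur.
Bus B down [AND]: #3 battery string stuck=not, Standby fuel pump degraded=not → not all inputs occur → does not occur.
Generator path lost [AND]: A breaker trips=not, Rectifier is inoperative=occurs, Left UPS module is out=occurs, Inboard PDU 2 is inoperative=occurs → not all inputs occur → does not occur.
UPS chain unavailable [OR]: Bus B down=not, Generator path lost=not → no input occurs → does not occur.
Data center power outage [OR]: Bus A inoperative=not, UPS chain unavailable=not → no input occurs → does not occur.

No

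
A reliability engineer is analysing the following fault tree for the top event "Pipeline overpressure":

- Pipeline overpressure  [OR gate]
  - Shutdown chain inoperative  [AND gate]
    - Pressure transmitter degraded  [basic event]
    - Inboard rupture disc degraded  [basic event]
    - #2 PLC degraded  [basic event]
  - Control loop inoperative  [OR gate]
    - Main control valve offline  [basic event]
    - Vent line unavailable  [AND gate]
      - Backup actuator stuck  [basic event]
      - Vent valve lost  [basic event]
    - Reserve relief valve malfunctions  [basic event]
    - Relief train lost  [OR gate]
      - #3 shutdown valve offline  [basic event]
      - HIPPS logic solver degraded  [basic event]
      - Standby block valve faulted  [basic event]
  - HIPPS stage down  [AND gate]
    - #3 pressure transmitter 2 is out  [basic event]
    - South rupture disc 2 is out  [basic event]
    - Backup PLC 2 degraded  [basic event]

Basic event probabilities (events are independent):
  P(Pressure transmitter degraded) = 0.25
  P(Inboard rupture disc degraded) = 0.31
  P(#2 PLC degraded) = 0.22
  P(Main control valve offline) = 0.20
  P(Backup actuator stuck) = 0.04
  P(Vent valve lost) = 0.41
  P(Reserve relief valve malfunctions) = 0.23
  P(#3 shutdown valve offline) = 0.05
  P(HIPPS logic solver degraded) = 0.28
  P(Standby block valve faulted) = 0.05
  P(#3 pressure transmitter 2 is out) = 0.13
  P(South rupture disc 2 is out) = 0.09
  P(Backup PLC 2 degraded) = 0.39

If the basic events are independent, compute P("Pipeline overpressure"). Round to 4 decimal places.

P(Shutdown chain inoperative) [AND] = 0.25 × 0.31 × 0.22 = 0.017050
P(Vent line unavailable) [AND] = 0.04 × 0.41 = 0.016400
P(Relief train lost) [OR] = 1 − (1−0.05) × (1−0.28) × (1−0.05) = 0.350200
P(Control loop inoperative) [OR] = 1 − (1−0.20) × (1−0.016400) × (1−0.23) × (1−0.350200) = 0.606288
P(HIPPS stage down) [AND] = 0.13 × 0.09 × 0.39 = 0.004563
P(Pipeline overpressure) [OR] = 1 − (1−0.017050) × (1−0.606288) × (1−0.004563) = 0.614767
Rounded to 4 decimal places: P(Pipeline overpressure) ≈ 0.6148.

0.6148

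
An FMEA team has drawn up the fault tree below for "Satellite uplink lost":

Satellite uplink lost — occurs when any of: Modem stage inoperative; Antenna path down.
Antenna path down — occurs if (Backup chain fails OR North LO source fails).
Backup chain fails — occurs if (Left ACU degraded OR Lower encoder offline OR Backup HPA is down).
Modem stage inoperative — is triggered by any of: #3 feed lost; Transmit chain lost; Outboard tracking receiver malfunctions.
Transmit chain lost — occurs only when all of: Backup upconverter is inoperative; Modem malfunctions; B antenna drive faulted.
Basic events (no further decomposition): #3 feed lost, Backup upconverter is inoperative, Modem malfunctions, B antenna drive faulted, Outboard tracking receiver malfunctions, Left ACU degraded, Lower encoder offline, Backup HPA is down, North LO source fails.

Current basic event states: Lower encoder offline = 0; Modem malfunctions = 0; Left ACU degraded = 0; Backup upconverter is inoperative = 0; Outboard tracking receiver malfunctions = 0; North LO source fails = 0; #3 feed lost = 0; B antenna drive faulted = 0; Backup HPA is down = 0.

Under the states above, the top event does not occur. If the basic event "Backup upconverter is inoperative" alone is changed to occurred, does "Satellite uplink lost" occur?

Counterfactual: set "Backup upconverter is inoperative" to occurred.
Transmit chain lost [AND]: Backup upconverter is inoperative=occurs, Modem malfunctions=not, B antenna drive faulted=not → not all inputs occur → does not occur.
Modem stage inoperative [OR]: #3 feed lost=not, Transmit chain lost=not, Outboard tracking receiver malfunctions=not → no input occurs → does not occur.
Backup chain fails [OR]: Left ACU degraded=not, Lower encoder offline=not, Backup HPA is down=not → no input occurs → does not occur.
Antenna path down [OR]: Backup chain fails=not, North LO source fails=not → no input occurs → does not occur.
Satellite uplink lost [OR]: Modem stage inoperative=not, Antenna path down=not → no input occurs → does not occur.

No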